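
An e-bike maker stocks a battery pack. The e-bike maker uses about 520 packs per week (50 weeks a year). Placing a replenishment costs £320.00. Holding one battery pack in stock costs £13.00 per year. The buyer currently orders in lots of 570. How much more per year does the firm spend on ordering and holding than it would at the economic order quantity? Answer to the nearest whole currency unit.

Annual demand D = 520 × 50 = 26,000.
EOQ = √(2DS/H) = √(2 × 26,000 × 320 / 13) ≈ 1131.37.
Cost at Q* = (D/Q*)S + (Q*/2)H = √(2DSH) ≈ £14,707.82.
Cost at Q = 570: (26,000/570)×320 + (570/2)×13 = £14,596.49 + £3,705.00 = £18,301.49.
Excess = £18,301.49 − £14,707.82 = £3,593.67.

Extra cost ≈ £3,594 per year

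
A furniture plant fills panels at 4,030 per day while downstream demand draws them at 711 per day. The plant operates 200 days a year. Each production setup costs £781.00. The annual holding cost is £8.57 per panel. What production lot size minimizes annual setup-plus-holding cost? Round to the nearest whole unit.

Annual demand D = 711 × 200 = 142,200.
Production build-up factor (1 − d/p) = 1 − 711/4,030 = 0.8236.
Q* = √(2DS / (H(1 − d/p))) = √(2 × 142,200 × 781 / (8.57 × 0.8236)).
= √(222,116,400 / 7.058) ≈ 5609.818.

Q* ≈ 5,610 panels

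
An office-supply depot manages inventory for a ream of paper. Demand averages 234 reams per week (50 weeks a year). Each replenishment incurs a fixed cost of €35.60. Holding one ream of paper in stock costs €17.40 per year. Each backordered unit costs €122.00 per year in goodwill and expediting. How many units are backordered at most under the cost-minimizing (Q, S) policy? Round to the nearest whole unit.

S* ≈ 29 reams

Annual demand D = 234 × 50 = 11,700.
With planned backorders, Q* = √(2DS/H) · √((H+B)/B).
√(2DS/H) = √(2 × 11,700 × 35.6 / 17.4) = 218.806.
√((H+B)/B) = √((17.4+122)/122) = 1.0689.
Q* ≈ 233.889.
S* = Q* · H/(H+B) = 233.889 × 17.4/139.4 ≈ 29.194.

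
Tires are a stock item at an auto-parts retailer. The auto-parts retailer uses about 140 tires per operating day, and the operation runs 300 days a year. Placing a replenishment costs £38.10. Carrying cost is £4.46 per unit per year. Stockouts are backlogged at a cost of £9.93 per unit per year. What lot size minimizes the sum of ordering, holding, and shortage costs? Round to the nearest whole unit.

Q* ≈ 1,020 tires

Annual demand D = 140 × 300 = 42,000.
With planned backorders, Q* = √(2DS/H) · √((H+B)/B).
√(2DS/H) = √(2 × 42,000 × 38.1 / 4.46) = 847.100.
√((H+B)/B) = √((4.46+9.93)/9.93) = 1.2038.
Q* ≈ 1019.742.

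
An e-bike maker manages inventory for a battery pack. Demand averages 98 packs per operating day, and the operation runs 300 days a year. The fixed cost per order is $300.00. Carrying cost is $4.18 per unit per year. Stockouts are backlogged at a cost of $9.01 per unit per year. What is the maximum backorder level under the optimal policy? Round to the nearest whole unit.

S* ≈ 788 packs

Annual demand D = 98 × 300 = 29,400.
With planned backorders, Q* = √(2DS/H) · √((H+B)/B).
√(2DS/H) = √(2 × 29,400 × 300 / 4.18) = 2054.287.
√((H+B)/B) = √((4.18+9.01)/9.01) = 1.2099.
Q* ≈ 2485.542.
S* = Q* · H/(H+B) = 2485.542 × 4.18/13.19 ≈ 787.685.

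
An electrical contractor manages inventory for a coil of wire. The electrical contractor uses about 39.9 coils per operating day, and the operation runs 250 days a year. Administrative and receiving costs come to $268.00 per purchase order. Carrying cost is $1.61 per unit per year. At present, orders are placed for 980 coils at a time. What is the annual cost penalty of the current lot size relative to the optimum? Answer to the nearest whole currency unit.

Annual demand D = 39.9 × 250 = 9,975.
EOQ = √(2DS/H) = √(2 × 9,975 × 268 / 1.61) ≈ 1822.33.
Cost at Q* = (D/Q*)S + (Q*/2)H = √(2DSH) ≈ $2,933.94.
Cost at Q = 980: (9,975/980)×268 + (980/2)×1.61 = $2,727.86 + $788.90 = $3,516.76.
Excess = $3,516.76 − $2,933.94 = $582.81.

Extra cost ≈ $583 per year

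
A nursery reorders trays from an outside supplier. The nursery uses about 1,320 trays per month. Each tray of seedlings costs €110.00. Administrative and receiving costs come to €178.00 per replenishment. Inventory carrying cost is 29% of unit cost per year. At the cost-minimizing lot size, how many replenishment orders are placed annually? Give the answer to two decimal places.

N ≈ 37.67 orders per year

Annual demand D = 1,320 × 12 = 15,840.
Holding cost H = 0.29 × €110.00 = €31.9000 per unit per year.
Q* = √(2DS/H) = √(2 × 15,840 × 178 / 31.9) ≈ 420.44.
Orders per year = D / Q* = 15,840 / 420.44 ≈ 37.675.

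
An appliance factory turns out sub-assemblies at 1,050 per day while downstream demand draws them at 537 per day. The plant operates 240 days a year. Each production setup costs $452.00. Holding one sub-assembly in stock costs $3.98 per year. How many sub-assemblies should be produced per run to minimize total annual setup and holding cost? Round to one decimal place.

Annual demand D = 537 × 240 = 128,880.
Production build-up factor (1 − d/p) = 1 − 537/1,050 = 0.4886.
Q* = √(2DS / (H(1 − d/p))) = √(2 × 128,880 × 452 / (3.98 × 0.4886)).
= √(116,507,520 / 1.9445) ≈ 7740.543.

Q* ≈ 7,740.5 sub-assemblies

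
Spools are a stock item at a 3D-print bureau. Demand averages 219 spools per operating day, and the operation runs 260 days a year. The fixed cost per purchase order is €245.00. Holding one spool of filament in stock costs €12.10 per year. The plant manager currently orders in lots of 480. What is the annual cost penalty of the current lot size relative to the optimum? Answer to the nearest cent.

Extra cost ≈ €13,593.31 per year

Annual demand D = 219 × 260 = 56,940.
EOQ = √(2DS/H) = √(2 × 56,940 × 245 / 12.1) ≈ 1518.50.
Cost at Q* = (D/Q*)S + (Q*/2)H = √(2DSH) ≈ €18,373.82.
Cost at Q = 480: (56,940/480)×245 + (480/2)×12.1 = €29,063.12 + €2,904.00 = €31,967.12.
Excess = €31,967.12 − €18,373.82 = €13,593.31.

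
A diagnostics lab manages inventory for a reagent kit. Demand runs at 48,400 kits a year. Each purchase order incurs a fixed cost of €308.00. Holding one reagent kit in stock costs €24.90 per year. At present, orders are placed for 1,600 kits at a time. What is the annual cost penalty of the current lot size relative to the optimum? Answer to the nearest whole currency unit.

EOQ = √(2DS/H) = √(2 × 48,400 × 308 / 24.9) ≈ 1094.24.
Cost at Q* = (D/Q*)S + (Q*/2)H = √(2DSH) ≈ €27,246.62.
Cost at Q = 1,600: (48,400/1,600)×308 + (1,600/2)×24.9 = €9,317.00 + €19,920.00 = €29,237.00.
Excess = €29,237.00 − €27,246.62 = €1,990.38.

Extra cost ≈ €1,990 per year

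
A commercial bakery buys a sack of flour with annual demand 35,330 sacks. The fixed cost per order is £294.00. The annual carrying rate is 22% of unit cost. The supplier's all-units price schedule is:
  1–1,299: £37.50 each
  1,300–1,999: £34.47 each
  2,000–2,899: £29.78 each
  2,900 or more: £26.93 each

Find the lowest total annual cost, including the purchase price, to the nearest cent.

Holding cost per unit per year at price C is H = 0.22·C.
Candidates are each tier's EOQ (if it falls in that tier) and each price-break quantity.
Tier 1 (£37.50): EOQ = 1586.8 exceeds tier's upper bound 1299, so this tier is dominated.
EOQ at £34.47 = 1655.1 (feasible in tier 2): TC = 35,330×£34.47 + (35,330/1655.1)×294 + (1655.1/2)×0.22×£34.47 = £1,230,376.51.
EOQ at £29.78 = 1780.7 < 2000, so use break Q=2000: TC = 35,330×£29.78 + (35,330/2000.0)×294 + (2000.0/2)×0.22×£29.78 = £1,063,872.51.
EOQ at £26.93 = 1872.5 < 2900, so use break Q=2900: TC = 35,330×£26.93 + (35,330/2900.0)×294 + (2900.0/2)×0.22×£26.93 = £963,609.30.
Lowest total cost among the candidates is at Q = 2900.0.

TC* ≈ £963,609.30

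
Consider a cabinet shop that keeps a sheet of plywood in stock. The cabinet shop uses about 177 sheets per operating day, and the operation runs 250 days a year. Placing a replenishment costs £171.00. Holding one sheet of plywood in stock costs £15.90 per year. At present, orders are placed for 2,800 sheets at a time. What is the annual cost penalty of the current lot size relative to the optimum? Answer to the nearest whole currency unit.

Extra cost ≈ £9,450 per year

Annual demand D = 177 × 250 = 44,250.
EOQ = √(2DS/H) = √(2 × 44,250 × 171 / 15.9) ≈ 975.60.
Cost at Q* = (D/Q*)S + (Q*/2)H = √(2DSH) ≈ £15,512.02.
Cost at Q = 2,800: (44,250/2,800)×171 + (2,800/2)×15.9 = £2,702.41 + £22,260.00 = £24,962.41.
Excess = £24,962.41 − £15,512.02 = £9,450.39.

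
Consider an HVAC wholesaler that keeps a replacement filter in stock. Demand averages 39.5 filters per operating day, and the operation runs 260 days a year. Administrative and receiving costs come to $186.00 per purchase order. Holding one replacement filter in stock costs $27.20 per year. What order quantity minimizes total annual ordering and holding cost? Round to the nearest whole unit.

Annual demand D = 39.5 × 260 = 10,270.
EOQ = √(2DS / H) = √(2 × 10,270 × 186 / 27.2).
= √(3,820,440 / 27.2) = √140,457.3529 ≈ 374.776.

Q* ≈ 375 filters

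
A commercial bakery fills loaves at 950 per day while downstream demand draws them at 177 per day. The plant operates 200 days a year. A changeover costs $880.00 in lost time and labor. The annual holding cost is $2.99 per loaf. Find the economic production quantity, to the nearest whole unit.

Q* ≈ 5,061 loaves

Annual demand D = 177 × 200 = 35,400.
Production build-up factor (1 − d/p) = 1 − 177/950 = 0.8137.
Q* = √(2DS / (H(1 − d/p))) = √(2 × 35,400 × 880 / (2.99 × 0.8137)).
= √(62,304,000 / 2.4329) ≈ 5060.512.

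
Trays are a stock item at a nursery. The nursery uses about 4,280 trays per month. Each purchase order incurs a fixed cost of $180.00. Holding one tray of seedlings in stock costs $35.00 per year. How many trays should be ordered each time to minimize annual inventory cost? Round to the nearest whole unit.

Q* ≈ 727 trays

Annual demand D = 4,280 × 12 = 51,360.
EOQ = √(2DS / H) = √(2 × 51,360 × 180 / 35).
= √(18,489,600 / 35) = √528,274.2857 ≈ 726.825.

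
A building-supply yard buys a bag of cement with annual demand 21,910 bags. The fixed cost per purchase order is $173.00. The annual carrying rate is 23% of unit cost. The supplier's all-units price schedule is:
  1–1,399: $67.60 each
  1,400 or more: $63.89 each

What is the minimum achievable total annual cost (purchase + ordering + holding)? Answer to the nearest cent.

Holding cost per unit per year at price C is H = 0.23·C.
For each price level, check whether its EOQ is feasible; otherwise the best quantity at that price is the breakpoint.
EOQ at $67.60 = 698.3 (feasible in tier 1): TC = 21,910×$67.60 + (21,910/698.3)×173 + (698.3/2)×0.23×$67.60 = $1,491,972.67.
EOQ at $63.89 = 718.3 < 1400, so use break Q=1400: TC = 21,910×$63.89 + (21,910/1400.0)×173 + (1400.0/2)×0.23×$63.89 = $1,412,823.64.
Lowest total cost among the candidates is at Q = 1400.0.

TC* ≈ $1,412,823.64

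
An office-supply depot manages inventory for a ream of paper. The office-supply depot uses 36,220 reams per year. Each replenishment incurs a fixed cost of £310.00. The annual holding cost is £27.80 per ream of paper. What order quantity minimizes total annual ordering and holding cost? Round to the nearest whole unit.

EOQ = √(2DS / H) = √(2 × 36,220 × 310 / 27.8).
= √(22,456,400 / 27.8) = √807,784.1727 ≈ 898.768.

Q* ≈ 899 reams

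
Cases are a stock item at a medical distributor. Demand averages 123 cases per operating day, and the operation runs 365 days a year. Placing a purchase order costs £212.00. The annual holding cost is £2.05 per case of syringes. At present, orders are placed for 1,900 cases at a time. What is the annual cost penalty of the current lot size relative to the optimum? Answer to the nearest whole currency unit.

Extra cost ≈ £710 per year

Annual demand D = 123 × 365 = 44,895.
EOQ = √(2DS/H) = √(2 × 44,895 × 212 / 2.05) ≈ 3047.23.
Cost at Q* = (D/Q*)S + (Q*/2)H = √(2DSH) ≈ £6,246.82.
Cost at Q = 1,900: (44,895/1,900)×212 + (1,900/2)×2.05 = £5,009.34 + £1,947.50 = £6,956.84.
Excess = £6,956.84 − £6,246.82 = £710.02.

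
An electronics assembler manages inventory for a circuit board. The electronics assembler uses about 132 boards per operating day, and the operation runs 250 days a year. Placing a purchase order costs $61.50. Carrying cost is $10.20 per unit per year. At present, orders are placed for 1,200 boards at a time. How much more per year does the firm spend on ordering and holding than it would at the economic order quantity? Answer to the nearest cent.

Extra cost ≈ $1,376.83 per year

Annual demand D = 132 × 250 = 33,000.
EOQ = √(2DS/H) = √(2 × 33,000 × 61.5 / 10.2) ≈ 630.83.
Cost at Q* = (D/Q*)S + (Q*/2)H = √(2DSH) ≈ $6,434.42.
Cost at Q = 1,200: (33,000/1,200)×61.5 + (1,200/2)×10.2 = $1,691.25 + $6,120.00 = $7,811.25.
Excess = $7,811.25 − $6,434.42 = $1,376.83.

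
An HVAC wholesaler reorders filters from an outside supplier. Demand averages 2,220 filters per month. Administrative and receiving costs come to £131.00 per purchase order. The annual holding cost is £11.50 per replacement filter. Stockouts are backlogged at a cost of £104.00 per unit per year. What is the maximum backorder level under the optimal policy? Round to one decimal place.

Annual demand D = 2,220 × 12 = 26,640.
With planned backorders, Q* = √(2DS/H) · √((H+B)/B).
√(2DS/H) = √(2 × 26,640 × 131 / 11.5) = 779.056.
√((H+B)/B) = √((11.5+104)/104) = 1.0538.
Q* ≈ 821.000.
S* = Q* · H/(H+B) = 821.000 × 11.5/115.5 ≈ 81.745.

S* ≈ 81.7 filters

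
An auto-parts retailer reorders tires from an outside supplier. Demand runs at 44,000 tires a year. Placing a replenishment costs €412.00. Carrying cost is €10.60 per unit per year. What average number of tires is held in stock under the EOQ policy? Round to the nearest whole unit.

Average inventory ≈ 925 tires

The optimal lot size = √(2DS/H) = √(2 × 44,000 × 412 / 10.6) ≈ 1849.43.
Average inventory = Q*/2 ≈ 1849.43 / 2 = 924.713.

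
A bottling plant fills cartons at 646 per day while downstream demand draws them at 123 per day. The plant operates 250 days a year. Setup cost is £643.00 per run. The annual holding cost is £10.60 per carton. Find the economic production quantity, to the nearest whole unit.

Annual demand D = 123 × 250 = 30,750.
Production build-up factor (1 − d/p) = 1 − 123/646 = 0.8096.
Q* = √(2DS / (H(1 − d/p))) = √(2 × 30,750 × 643 / (10.6 × 0.8096)).
= √(39,544,500 / 8.5817) ≈ 2146.622.

Q* ≈ 2,147 cartons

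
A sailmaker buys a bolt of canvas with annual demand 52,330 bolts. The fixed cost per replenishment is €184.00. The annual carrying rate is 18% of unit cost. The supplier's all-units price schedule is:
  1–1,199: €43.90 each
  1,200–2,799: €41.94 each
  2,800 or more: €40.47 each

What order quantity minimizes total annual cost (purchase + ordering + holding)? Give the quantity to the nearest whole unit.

Q* ≈ 2,800 bolts

Holding cost per unit per year at price C is H = 0.18·C.
For each price level, check whether its EOQ is feasible; otherwise the best quantity at that price is the breakpoint.
Tier 1 (€43.90): EOQ = 1561.1 exceeds tier's upper bound 1199, so this tier is dominated.
EOQ at €41.94 = 1597.2 (feasible in tier 2): TC = 52,330×€41.94 + (52,330/1597.2)×184 + (1597.2/2)×0.18×€41.94 = €2,206,777.49.
EOQ at €40.47 = 1625.9 < 2800, so use break Q=2800: TC = 52,330×€40.47 + (52,330/2800.0)×184 + (2800.0/2)×0.18×€40.47 = €2,131,432.37.
Lowest total cost is €2,131,432.37 at Q = 2800.0.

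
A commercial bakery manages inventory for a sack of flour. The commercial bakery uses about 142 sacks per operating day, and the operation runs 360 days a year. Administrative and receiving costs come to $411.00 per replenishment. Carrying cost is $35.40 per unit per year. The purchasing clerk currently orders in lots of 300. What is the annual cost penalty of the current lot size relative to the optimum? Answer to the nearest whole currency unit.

Extra cost ≈ $36,776 per year

Annual demand D = 142 × 360 = 51,120.
EOQ = √(2DS/H) = √(2 × 51,120 × 411 / 35.4) ≈ 1089.51.
Cost at Q* = (D/Q*)S + (Q*/2)H = √(2DSH) ≈ $38,568.52.
Cost at Q = 300: (51,120/300)×411 + (300/2)×35.4 = $70,034.40 + $5,310.00 = $75,344.40.
Excess = $75,344.40 − $38,568.52 = $36,775.88.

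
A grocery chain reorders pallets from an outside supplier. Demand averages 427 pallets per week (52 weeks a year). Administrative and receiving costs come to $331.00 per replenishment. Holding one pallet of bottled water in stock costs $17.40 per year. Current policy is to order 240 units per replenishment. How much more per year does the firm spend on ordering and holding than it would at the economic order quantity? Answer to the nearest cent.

Extra cost ≈ $16,718.41 per year

Annual demand D = 427 × 52 = 22,204.
EOQ = √(2DS/H) = √(2 × 22,204 × 331 / 17.4) ≈ 919.12.
Cost at Q* = (D/Q*)S + (Q*/2)H = √(2DSH) ≈ $15,992.61.
Cost at Q = 240: (22,204/240)×331 + (240/2)×17.4 = $30,623.02 + $2,088.00 = $32,711.02.
Excess = $32,711.02 − $15,992.61 = $16,718.41.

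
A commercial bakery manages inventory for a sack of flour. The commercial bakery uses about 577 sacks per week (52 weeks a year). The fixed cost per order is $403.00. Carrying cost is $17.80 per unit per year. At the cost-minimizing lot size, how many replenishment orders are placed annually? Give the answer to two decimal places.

Annual demand D = 577 × 52 = 30,004.
EOQ = √(2DS/H) = √(2 × 30,004 × 403 / 17.8) ≈ 1165.59.
Orders per year = D / Q* = 30,004 / 1165.59 ≈ 25.741.

N ≈ 25.74 orders per year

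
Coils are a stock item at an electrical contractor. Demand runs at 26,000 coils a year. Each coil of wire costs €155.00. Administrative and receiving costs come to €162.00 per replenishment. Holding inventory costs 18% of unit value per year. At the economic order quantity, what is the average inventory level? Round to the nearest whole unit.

Average inventory ≈ 275 coils

Holding cost H = 0.18 × €155.00 = €27.9000 per unit per year.
Q* = √(2DS/H) = √(2 × 26,000 × 162 / 27.9) ≈ 549.49.
Average inventory = Q*/2 ≈ 549.49 / 2 = 274.743.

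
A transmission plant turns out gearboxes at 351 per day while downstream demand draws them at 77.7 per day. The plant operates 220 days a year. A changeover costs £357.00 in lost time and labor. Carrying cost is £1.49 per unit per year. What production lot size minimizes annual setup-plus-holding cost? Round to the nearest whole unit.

Annual demand D = 77.7 × 220 = 17,094.
Production build-up factor (1 − d/p) = 1 − 77.7/351 = 0.7786.
Q* = √(2DS / (H(1 − d/p))) = √(2 × 17,094 × 357 / (1.49 × 0.7786)).
= √(12,205,116 / 1.1602) ≈ 3243.483.

Q* ≈ 3,243 gearboxes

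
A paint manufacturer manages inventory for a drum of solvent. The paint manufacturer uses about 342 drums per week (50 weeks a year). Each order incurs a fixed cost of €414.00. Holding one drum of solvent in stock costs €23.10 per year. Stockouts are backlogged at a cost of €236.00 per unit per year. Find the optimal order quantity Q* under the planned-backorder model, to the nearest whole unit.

Q* ≈ 820 drums

Annual demand D = 342 × 50 = 17,100.
With planned backorders, Q* = √(2DS/H) · √((H+B)/B).
√(2DS/H) = √(2 × 17,100 × 414 / 23.1) = 782.902.
√((H+B)/B) = √((23.1+236)/236) = 1.0478.
Q* ≈ 820.323.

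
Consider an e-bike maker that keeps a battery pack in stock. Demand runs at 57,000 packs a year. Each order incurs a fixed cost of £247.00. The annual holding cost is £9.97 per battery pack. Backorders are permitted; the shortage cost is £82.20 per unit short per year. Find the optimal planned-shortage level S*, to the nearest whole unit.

S* ≈ 192 packs

With planned backorders, Q* = √(2DS/H) · √((H+B)/B).
√(2DS/H) = √(2 × 57,000 × 247 / 9.97) = 1680.557.
√((H+B)/B) = √((9.97+82.2)/82.2) = 1.0589.
Q* ≈ 1779.558.
S* = Q* · H/(H+B) = 1779.558 × 9.97/92.17 ≈ 192.494.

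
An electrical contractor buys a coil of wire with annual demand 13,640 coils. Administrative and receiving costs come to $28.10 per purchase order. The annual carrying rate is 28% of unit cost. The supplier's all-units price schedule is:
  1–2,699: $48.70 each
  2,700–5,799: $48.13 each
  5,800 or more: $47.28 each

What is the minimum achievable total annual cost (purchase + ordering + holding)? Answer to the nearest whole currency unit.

TC* ≈ $667,501

Holding cost per unit per year at price C is H = 0.28·C.
Candidates are each tier's EOQ (if it falls in that tier) and each price-break quantity.
EOQ at $48.70 = 237.1 (feasible in tier 1): TC = 13,640×$48.70 + (13,640/237.1)×28.1 + (237.1/2)×0.28×$48.70 = $667,501.10.
EOQ at $48.13 = 238.5 < 2700, so use break Q=2700: TC = 13,640×$48.13 + (13,640/2700.0)×28.1 + (2700.0/2)×0.28×$48.13 = $674,828.30.
EOQ at $47.28 = 240.6 < 5800, so use break Q=5800: TC = 13,640×$47.28 + (13,640/5800.0)×28.1 + (5800.0/2)×0.28×$47.28 = $683,356.64.
Lowest total cost among the candidates is at Q = 237.1.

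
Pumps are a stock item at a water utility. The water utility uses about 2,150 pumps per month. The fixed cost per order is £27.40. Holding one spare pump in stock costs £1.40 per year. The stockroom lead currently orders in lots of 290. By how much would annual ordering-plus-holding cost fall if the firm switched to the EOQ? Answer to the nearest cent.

Annual demand D = 2,150 × 12 = 25,800.
EOQ = √(2DS/H) = √(2 × 25,800 × 27.4 / 1.4) ≈ 1004.93.
Cost at Q* = (D/Q*)S + (Q*/2)H = √(2DSH) ≈ £1,406.90.
Cost at Q = 290: (25,800/290)×27.4 + (290/2)×1.4 = £2,437.66 + £203.00 = £2,640.66.
Excess = £2,640.66 − £1,406.90 = £1,233.75.

Extra cost ≈ £1,233.75 per year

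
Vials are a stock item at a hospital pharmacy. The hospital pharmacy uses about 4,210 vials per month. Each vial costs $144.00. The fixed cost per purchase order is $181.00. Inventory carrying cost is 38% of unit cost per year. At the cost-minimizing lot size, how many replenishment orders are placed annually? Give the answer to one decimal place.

Annual demand D = 4,210 × 12 = 50,520.
Holding cost H = 0.38 × $144.00 = $54.7200 per unit per year.
EOQ = √(2DS/H) = √(2 × 50,520 × 181 / 54.72) ≈ 578.11.
Orders per year = D / Q* = 50,520 / 578.11 ≈ 87.388.

N ≈ 87.4 orders per year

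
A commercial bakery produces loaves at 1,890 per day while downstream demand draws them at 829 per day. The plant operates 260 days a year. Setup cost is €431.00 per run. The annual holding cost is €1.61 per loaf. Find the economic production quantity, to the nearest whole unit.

Annual demand D = 829 × 260 = 215,540.
Production build-up factor (1 − d/p) = 1 − 829/1,890 = 0.5614.
Q* = √(2DS / (H(1 − d/p))) = √(2 × 215,540 × 431 / (1.61 × 0.5614)).
= √(185,795,480 / 0.9038) ≈ 14337.646.

Q* ≈ 14,338 loaves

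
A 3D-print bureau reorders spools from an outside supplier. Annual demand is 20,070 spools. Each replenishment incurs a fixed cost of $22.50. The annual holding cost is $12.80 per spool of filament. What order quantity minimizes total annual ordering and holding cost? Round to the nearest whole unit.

EOQ = √(2DS / H) = √(2 × 20,070 × 22.5 / 12.8).
= √(903,150 / 12.8) = √70,558.5938 ≈ 265.629.

Q* ≈ 266 spools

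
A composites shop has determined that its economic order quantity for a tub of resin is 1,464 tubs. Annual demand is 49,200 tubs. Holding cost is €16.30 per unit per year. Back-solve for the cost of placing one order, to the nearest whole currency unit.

S ≈ €355

The basic EOQ model gives Q* = √(2DS/H); rearrange for the unknown.
From Q* = √(2DS/H): S = Q*²H / (2D) = 1,464² × 16.3 / (2 × 49,200) = 355.0379.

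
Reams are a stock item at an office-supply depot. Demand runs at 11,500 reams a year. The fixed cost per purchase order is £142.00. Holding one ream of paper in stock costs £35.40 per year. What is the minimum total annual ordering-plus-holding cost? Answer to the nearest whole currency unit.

TC* ≈ £10,753

Q* = √(2DS/H) = √(2 × 11,500 × 142 / 35.4) ≈ 303.74.
At Q*, ordering cost (D/Q*)S equals holding cost (Q*/2)H, each = √(DSH/2).
Minimum total = √(2DSH) = √(2 × 11,500 × 142 × 35.4) ≈ 10752.507.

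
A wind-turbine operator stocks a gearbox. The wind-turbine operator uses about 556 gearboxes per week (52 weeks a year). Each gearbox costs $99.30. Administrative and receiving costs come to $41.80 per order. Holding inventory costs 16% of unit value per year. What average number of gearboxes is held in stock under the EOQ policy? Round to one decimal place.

Annual demand D = 556 × 52 = 28,912.
Holding cost H = 0.16 × $99.30 = $15.8880 per unit per year.
Q* = √(2DS/H) = √(2 × 28,912 × 41.8 / 15.888) ≈ 390.04.
Average inventory = Q*/2 ≈ 390.04 / 2 = 195.019.

Average inventory ≈ 195.0 gearboxes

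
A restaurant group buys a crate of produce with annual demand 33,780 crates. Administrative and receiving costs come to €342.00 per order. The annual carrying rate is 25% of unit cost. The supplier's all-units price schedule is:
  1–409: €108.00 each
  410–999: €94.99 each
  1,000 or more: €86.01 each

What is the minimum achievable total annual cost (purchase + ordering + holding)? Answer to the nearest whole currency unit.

TC* ≈ €2,927,707

Holding cost per unit per year at price C is H = 0.25·C.
Evaluate total cost at each tier's feasible EOQ or, if the EOQ is below the tier, at the tier's minimum quantity.
Tier 1 (€108.00): EOQ = 925.1 exceeds tier's upper bound 409, so this tier is dominated.
EOQ at €94.99 = 986.4 (feasible in tier 2): TC = 33,780×€94.99 + (33,780/986.4)×342 + (986.4/2)×0.25×€94.99 = €3,232,186.51.
EOQ at €86.01 = 1036.6 (feasible in tier 3): TC = 33,780×€86.01 + (33,780/1036.6)×342 + (1036.6/2)×0.25×€86.01 = €2,927,707.40.
Lowest total cost among the candidates is at Q = 1036.6.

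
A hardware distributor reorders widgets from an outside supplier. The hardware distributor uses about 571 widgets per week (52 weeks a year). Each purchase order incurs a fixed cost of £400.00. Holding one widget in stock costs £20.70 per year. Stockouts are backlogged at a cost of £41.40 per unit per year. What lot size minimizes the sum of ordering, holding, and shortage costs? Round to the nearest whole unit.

Q* ≈ 1,312 widgets

Annual demand D = 571 × 52 = 29,692.
With planned backorders, Q* = √(2DS/H) · √((H+B)/B).
√(2DS/H) = √(2 × 29,692 × 400 / 20.7) = 1071.222.
√((H+B)/B) = √((20.7+41.4)/41.4) = 1.2247.
Q* ≈ 1311.974.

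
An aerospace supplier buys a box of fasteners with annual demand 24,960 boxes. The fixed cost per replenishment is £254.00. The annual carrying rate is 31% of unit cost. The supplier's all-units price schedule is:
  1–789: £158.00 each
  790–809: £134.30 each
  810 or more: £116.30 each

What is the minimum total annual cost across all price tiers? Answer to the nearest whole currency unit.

TC* ≈ £2,925,276

Holding cost per unit per year at price C is H = 0.31·C.
Evaluate total cost at each tier's feasible EOQ or, if the EOQ is below the tier, at the tier's minimum quantity.
EOQ at £158.00 = 508.8 (feasible in tier 1): TC = 24,960×£158.00 + (24,960/508.8)×254 + (508.8/2)×0.31×£158.00 = £3,968,600.89.
EOQ at £134.30 = 551.9 < 790, so use break Q=790: TC = 24,960×£134.30 + (24,960/790.0)×254 + (790.0/2)×0.31×£134.30 = £3,376,598.15.
EOQ at £116.30 = 593.0 < 810, so use break Q=810: TC = 24,960×£116.30 + (24,960/810.0)×254 + (810.0/2)×0.31×£116.30 = £2,925,276.43.
Lowest total cost among the candidates is at Q = 810.0.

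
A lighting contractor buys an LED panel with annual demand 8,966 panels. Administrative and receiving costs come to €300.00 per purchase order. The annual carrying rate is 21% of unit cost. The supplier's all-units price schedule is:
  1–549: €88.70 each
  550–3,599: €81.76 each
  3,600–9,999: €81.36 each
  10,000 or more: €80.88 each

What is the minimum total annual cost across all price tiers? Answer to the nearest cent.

TC* ≈ €742,670.86

Holding cost per unit per year at price C is H = 0.21·C.
Evaluate total cost at each tier's feasible EOQ or, if the EOQ is below the tier, at the tier's minimum quantity.
EOQ at €88.70 = 537.4 (feasible in tier 1): TC = 8,966×€88.70 + (8,966/537.4)×300 + (537.4/2)×0.21×€88.70 = €805,294.49.
EOQ at €81.76 = 559.8 (feasible in tier 2): TC = 8,966×€81.76 + (8,966/559.8)×300 + (559.8/2)×0.21×€81.76 = €742,670.86.
EOQ at €81.36 = 561.1 < 3600, so use break Q=3600: TC = 8,966×€81.36 + (8,966/3600.0)×300 + (3600.0/2)×0.21×€81.36 = €760,975.01.
EOQ at €80.88 = 562.8 < 10000, so use break Q=10000: TC = 8,966×€80.88 + (8,966/10000.0)×300 + (10000.0/2)×0.21×€80.88 = €810,363.06.
Lowest total cost among the candidates is at Q = 559.8.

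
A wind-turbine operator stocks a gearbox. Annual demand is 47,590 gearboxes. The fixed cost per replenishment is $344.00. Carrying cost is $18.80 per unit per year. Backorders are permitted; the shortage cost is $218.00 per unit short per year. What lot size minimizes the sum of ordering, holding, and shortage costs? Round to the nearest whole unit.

With planned backorders, Q* = √(2DS/H) · √((H+B)/B).
√(2DS/H) = √(2 × 47,590 × 344 / 18.8) = 1319.694.
√((H+B)/B) = √((18.8+218)/218) = 1.0422.
Q* ≈ 1375.421.

Q* ≈ 1,375 gearboxes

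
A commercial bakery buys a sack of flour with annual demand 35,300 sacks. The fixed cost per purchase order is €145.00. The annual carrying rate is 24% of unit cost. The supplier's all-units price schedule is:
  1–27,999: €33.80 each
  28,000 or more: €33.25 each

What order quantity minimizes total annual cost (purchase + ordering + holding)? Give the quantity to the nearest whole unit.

Q* ≈ 1,123 sacks

Holding cost per unit per year at price C is H = 0.24·C.
For each price level, check whether its EOQ is feasible; otherwise the best quantity at that price is the breakpoint.
EOQ at €33.80 = 1123.4 (feasible in tier 1): TC = 35,300×€33.80 + (35,300/1123.4)×145 + (1123.4/2)×0.24×€33.80 = €1,202,252.77.
EOQ at €33.25 = 1132.6 < 28000, so use break Q=28000: TC = 35,300×€33.25 + (35,300/28000.0)×145 + (28000.0/2)×0.24×€33.25 = €1,285,627.80.
Lowest total cost is €1,202,252.77 at Q = 1123.4.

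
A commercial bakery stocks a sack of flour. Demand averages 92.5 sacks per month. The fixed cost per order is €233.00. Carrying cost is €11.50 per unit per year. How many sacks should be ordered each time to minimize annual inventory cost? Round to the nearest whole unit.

Q* ≈ 212 sacks

Annual demand D = 92.5 × 12 = 1,110.
EOQ = √(2DS / H) = √(2 × 1,110 × 233 / 11.5).
= √(517,260 / 11.5) = √44,979.1304 ≈ 212.083.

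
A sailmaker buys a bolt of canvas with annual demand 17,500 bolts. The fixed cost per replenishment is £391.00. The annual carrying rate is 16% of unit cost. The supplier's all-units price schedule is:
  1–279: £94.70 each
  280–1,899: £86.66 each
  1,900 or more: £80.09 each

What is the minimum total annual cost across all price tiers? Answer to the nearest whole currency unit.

Holding cost per unit per year at price C is H = 0.16·C.
Evaluate total cost at each tier's feasible EOQ or, if the EOQ is below the tier, at the tier's minimum quantity.
Tier 1 (£94.70): EOQ = 950.4 exceeds tier's upper bound 279, so this tier is dominated.
EOQ at £86.66 = 993.5 (feasible in tier 2): TC = 17,500×£86.66 + (17,500/993.5)×391 + (993.5/2)×0.16×£86.66 = £1,530,325.00.
EOQ at £80.09 = 1033.4 < 1900, so use break Q=1900: TC = 17,500×£80.09 + (17,500/1900.0)×391 + (1900.0/2)×0.16×£80.09 = £1,417,350.00.
Lowest total cost among the candidates is at Q = 1900.0.

TC* ≈ £1,417,350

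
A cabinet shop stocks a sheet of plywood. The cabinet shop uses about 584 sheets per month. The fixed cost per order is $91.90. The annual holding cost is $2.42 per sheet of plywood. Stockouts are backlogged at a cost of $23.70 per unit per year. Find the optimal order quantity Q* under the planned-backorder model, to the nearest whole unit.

Annual demand D = 584 × 12 = 7,008.
With planned backorders, Q* = √(2DS/H) · √((H+B)/B).
√(2DS/H) = √(2 × 7,008 × 91.9 / 2.42) = 729.562.
√((H+B)/B) = √((2.42+23.7)/23.7) = 1.0498.
Q* ≈ 765.904.

Q* ≈ 766 sheets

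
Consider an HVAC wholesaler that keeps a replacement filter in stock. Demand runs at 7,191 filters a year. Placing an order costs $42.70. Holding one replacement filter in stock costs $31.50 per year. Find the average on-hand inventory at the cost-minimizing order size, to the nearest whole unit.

EOQ = √(2DS/H) = √(2 × 7,191 × 42.7 / 31.5) ≈ 139.63.
Average inventory = Q*/2 ≈ 139.63 / 2 = 69.813.

Average inventory ≈ 70 filters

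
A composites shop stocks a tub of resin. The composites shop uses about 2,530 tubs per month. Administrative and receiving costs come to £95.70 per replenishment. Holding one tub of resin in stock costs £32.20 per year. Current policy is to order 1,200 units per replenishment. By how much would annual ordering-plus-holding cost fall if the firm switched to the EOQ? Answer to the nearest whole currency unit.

Extra cost ≈ £8,062 per year

Annual demand D = 2,530 × 12 = 30,360.
EOQ = √(2DS/H) = √(2 × 30,360 × 95.7 / 32.2) ≈ 424.81.
Cost at Q* = (D/Q*)S + (Q*/2)H = √(2DSH) ≈ £13,678.86.
Cost at Q = 1,200: (30,360/1,200)×95.7 + (1,200/2)×32.2 = £2,421.21 + £19,320.00 = £21,741.21.
Excess = £21,741.21 − £13,678.86 = £8,062.35.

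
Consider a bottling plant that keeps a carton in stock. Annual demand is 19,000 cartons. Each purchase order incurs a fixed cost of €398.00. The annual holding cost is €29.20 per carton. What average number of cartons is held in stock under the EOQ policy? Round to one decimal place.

EOQ = √(2DS/H) = √(2 × 19,000 × 398 / 29.2) ≈ 719.68.
Average inventory = Q*/2 ≈ 719.68 / 2 = 359.842.

Average inventory ≈ 359.8 cartons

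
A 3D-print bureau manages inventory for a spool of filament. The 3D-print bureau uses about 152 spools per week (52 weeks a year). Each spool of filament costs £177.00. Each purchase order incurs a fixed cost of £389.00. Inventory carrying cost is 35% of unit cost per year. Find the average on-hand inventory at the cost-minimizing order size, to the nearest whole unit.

Average inventory ≈ 158 spools

Annual demand D = 152 × 52 = 7,904.
Holding cost H = 0.35 × £177.00 = £61.9500 per unit per year.
Q* = √(2DS/H) = √(2 × 7,904 × 389 / 61.95) ≈ 315.06.
Average inventory = Q*/2 ≈ 315.06 / 2 = 157.530.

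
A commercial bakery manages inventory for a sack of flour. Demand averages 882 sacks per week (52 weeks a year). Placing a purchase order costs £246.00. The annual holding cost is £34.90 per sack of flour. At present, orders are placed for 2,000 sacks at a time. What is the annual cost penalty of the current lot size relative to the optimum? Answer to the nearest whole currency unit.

Extra cost ≈ £12,478 per year

Annual demand D = 882 × 52 = 45,864.
EOQ = √(2DS/H) = √(2 × 45,864 × 246 / 34.9) ≈ 804.09.
Cost at Q* = (D/Q*)S + (Q*/2)H = √(2DSH) ≈ £28,062.81.
Cost at Q = 2,000: (45,864/2,000)×246 + (2,000/2)×34.9 = £5,641.27 + £34,900.00 = £40,541.27.
Excess = £40,541.27 − £28,062.81 = £12,478.46.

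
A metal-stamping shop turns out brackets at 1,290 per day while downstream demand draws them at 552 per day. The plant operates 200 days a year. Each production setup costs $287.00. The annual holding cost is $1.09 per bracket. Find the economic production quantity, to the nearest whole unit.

Q* ≈ 10,081 brackets

Annual demand D = 552 × 200 = 110,400.
Production build-up factor (1 − d/p) = 1 − 552/1,290 = 0.5721.
Q* = √(2DS / (H(1 − d/p))) = √(2 × 110,400 × 287 / (1.09 × 0.5721)).
= √(63,369,600 / 0.6236) ≈ 10080.775.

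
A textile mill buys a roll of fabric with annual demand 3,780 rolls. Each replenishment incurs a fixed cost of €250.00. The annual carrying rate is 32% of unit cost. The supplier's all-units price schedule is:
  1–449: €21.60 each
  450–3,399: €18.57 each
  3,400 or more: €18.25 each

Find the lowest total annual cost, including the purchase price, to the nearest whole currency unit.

TC* ≈ €73,546

Holding cost per unit per year at price C is H = 0.32·C.
For each price level, check whether its EOQ is feasible; otherwise the best quantity at that price is the breakpoint.
Tier 1 (€21.60): EOQ = 522.9 exceeds tier's upper bound 449, so this tier is dominated.
EOQ at €18.57 = 564.0 (feasible in tier 2): TC = 3,780×€18.57 + (3,780/564.0)×250 + (564.0/2)×0.32×€18.57 = €73,545.89.
EOQ at €18.25 = 568.9 < 3400, so use break Q=3400: TC = 3,780×€18.25 + (3,780/3400.0)×250 + (3400.0/2)×0.32×€18.25 = €79,190.94.
Lowest total cost among the candidates is at Q = 564.0.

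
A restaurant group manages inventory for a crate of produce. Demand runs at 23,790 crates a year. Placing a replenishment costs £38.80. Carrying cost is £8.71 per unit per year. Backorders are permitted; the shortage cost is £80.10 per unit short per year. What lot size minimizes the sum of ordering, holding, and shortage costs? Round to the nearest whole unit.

With planned backorders, Q* = √(2DS/H) · √((H+B)/B).
√(2DS/H) = √(2 × 23,790 × 38.8 / 8.71) = 460.383.
√((H+B)/B) = √((8.71+80.1)/80.1) = 1.0530.
Q* ≈ 484.768.

Q* ≈ 485 crates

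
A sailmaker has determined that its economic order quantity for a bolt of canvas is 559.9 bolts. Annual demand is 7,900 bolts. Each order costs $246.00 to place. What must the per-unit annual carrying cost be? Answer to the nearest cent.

Invert the EOQ relation Q*² = 2DS/H.
From Q* = √(2DS/H): H = 2DS / Q*² = 2 × 7,900 × 246 / 559.9² = 12.3986.

H ≈ $12.40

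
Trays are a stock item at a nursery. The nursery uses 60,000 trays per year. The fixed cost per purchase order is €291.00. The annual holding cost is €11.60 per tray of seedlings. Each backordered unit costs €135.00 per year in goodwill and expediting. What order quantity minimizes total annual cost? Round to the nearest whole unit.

Q* ≈ 1,808 trays

With planned backorders, Q* = √(2DS/H) · √((H+B)/B).
√(2DS/H) = √(2 × 60,000 × 291 / 11.6) = 1735.035.
√((H+B)/B) = √((11.6+135)/135) = 1.0421.
Q* ≈ 1808.041.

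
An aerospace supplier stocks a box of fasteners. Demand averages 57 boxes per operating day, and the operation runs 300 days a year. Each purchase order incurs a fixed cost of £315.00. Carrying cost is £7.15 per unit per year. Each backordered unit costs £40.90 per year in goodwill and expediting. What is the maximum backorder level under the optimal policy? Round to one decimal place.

S* ≈ 198.0 boxes

Annual demand D = 57 × 300 = 17,100.
With planned backorders, Q* = √(2DS/H) · √((H+B)/B).
√(2DS/H) = √(2 × 17,100 × 315 / 7.15) = 1227.482.
√((H+B)/B) = √((7.15+40.9)/40.9) = 1.0839.
Q* ≈ 1330.455.
S* = Q* · H/(H+B) = 1330.455 × 7.15/48.05 ≈ 197.976.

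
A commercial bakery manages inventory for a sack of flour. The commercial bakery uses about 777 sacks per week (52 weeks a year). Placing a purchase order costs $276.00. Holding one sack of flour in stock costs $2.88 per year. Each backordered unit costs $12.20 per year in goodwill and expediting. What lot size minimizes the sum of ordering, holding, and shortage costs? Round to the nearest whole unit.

Q* ≈ 3,094 sacks

Annual demand D = 777 × 52 = 40,404.
With planned backorders, Q* = √(2DS/H) · √((H+B)/B).
√(2DS/H) = √(2 × 40,404 × 276 / 2.88) = 2782.822.
√((H+B)/B) = √((2.88+12.2)/12.2) = 1.1118.
Q* ≈ 3093.900.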